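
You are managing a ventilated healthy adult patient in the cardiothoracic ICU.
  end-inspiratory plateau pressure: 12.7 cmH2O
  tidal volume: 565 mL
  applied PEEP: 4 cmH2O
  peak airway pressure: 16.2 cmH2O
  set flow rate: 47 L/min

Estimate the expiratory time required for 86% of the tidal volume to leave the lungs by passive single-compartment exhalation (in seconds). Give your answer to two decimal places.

Flow: 47 L/min ÷ 60 = 0.7833 L/s.
R = (PIP − Pplat)/V̇ = (16.2 − 12.7) / 0.7833 = 3.5/0.7833 = 4.468 cmH2O·s/L.
C = Vt/(Pplat − PEEP) = 565.0 / (12.7 − 4) = 565.0/8.7 = 64.943 mL/cmH2O.
τ = R × C = 4.468 × 0.06494 L/cmH2O = 0.2902 s.
t = −τ·ln(1 − 0.86) = −0.2902·ln(0.14) = 0.5706 s.

0.57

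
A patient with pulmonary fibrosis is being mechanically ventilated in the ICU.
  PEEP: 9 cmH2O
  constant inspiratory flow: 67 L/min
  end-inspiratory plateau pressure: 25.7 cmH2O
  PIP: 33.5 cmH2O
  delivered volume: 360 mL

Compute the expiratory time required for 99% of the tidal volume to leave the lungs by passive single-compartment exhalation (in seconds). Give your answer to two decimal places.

0.69

Flow: 67 L/min ÷ 60 = 1.1167 L/s.
R = (PIP − Pplat)/V̇ = (33.5 − 25.7) / 1.1167 = 7.8/1.1167 = 6.985 cmH2O·s/L.
C = Vt/(Pplat − PEEP) = 360.0 / (25.7 − 9) = 360.0/16.7 = 21.557 mL/cmH2O.
τ = R × C = 6.985 × 0.02156 L/cmH2O = 0.1506 s.
t = −τ·ln(1 − 0.99) = −0.1506·ln(0.01) = 0.6935 s.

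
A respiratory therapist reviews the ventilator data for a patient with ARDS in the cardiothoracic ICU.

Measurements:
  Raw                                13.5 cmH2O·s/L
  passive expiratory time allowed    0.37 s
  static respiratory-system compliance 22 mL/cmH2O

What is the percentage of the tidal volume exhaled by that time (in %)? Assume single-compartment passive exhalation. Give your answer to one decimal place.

71.2

τ = R × C = 13.5 × 22 mL/cmH2O = 13.5 × 0.022 L/cmH2O = 0.297 s.
Passive exhalation: V(t)/V₀ = e^(−t/τ) = e^(−0.37/0.297) = 0.2877.
Fraction exhaled = 1 − 0.2877 = 0.7123 → 71.23%.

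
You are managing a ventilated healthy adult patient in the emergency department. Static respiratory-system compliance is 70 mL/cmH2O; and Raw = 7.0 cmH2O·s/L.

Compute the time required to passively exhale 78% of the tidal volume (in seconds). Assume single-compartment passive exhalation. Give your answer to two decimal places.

τ = R × C = 7.0 × 70 mL/cmH2O = 7.0 × 0.070 L/cmH2O = 0.49 s.
Exhaled fraction f = 1 − e^(−t/τ) → t = −τ·ln(1 − f) = −0.49·ln(0.22) = 0.7419 s.

0.74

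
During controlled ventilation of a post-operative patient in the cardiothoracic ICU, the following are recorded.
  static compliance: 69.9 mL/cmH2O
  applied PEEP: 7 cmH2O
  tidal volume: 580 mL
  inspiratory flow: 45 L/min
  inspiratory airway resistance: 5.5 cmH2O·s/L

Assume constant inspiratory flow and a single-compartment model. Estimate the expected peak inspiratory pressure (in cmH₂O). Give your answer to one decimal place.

Flow: 45 L/min ÷ 60 = 0.75 L/s.
Equation of motion (constant flow): PIP = Vt/C + R·V̇ + PEEP.
PIP = 580/69.9 + 5.5×0.75 + 7 = 8.298 + 4.125 + 7 = 19.423 cmH2O.

19.4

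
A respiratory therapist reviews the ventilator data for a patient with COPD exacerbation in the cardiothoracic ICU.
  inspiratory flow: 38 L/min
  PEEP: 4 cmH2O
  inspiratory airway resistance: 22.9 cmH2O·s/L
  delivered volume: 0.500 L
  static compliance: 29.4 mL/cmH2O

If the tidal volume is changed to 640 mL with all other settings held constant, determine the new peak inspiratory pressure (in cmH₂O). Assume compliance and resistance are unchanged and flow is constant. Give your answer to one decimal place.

Flow: 38 L/min ÷ 60 = 0.6333 L/s.
PIP = Vt/C + R·V̇ + PEEP (constant-flow equation of motion).
Only the elastic term changes: ΔPIP = ΔVt / C = (640 − 500) / 29.4 = 4.762 cmH2O.
Original PIP = 500/29.4 + 22.9×0.6333 + 4 = 35.509 cmH2O; new PIP = 35.509 + (4.762) = 40.271 cmH2O.

40.3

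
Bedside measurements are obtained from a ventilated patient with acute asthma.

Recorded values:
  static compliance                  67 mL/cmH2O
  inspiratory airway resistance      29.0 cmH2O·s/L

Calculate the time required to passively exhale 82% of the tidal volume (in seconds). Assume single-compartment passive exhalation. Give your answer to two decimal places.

τ = R × C = 29.0 × 67 mL/cmH2O = 29.0 × 0.067 L/cmH2O = 1.943 s.
Exhaled fraction f = 1 − e^(−t/τ) → t = −τ·ln(1 − f) = −1.943·ln(0.18) = 3.332 s.

3.33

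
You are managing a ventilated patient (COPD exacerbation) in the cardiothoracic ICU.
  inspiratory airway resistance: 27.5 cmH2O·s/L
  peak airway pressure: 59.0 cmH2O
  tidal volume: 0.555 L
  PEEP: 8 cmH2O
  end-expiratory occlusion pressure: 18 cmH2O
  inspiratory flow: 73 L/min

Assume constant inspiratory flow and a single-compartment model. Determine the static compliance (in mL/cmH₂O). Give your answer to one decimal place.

Flow: 73 L/min ÷ 60 = 1.2167 L/s.
Total PEEP = 18 cmH2O (set 8 + intrinsic 10); this is the baseline alveolar pressure.
Equation of motion (constant flow): PIP = Vt/C + R·V̇ + PEEP.
Vt/C = PIP − R·V̇ − PEEP = 59.0 − 27.5×1.2167 − 18 = 59.0 − 33.459 − 18 = 7.541 cmH2O.
C = Vt / 7.541 = 555 / 7.541 = 73.598 mL/cmH2O.

73.6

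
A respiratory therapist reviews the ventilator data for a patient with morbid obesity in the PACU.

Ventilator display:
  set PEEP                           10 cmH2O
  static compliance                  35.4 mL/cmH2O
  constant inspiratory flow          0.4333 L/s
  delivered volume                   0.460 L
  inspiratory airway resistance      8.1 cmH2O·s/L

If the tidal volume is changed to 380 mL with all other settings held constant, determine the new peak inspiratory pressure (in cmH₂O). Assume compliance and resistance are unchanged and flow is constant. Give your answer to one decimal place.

PIP = Vt/C + R·V̇ + PEEP (constant-flow equation of motion).
Only the elastic term changes: ΔPIP = ΔVt / C = (380 − 460) / 35.4 = -2.26 cmH2O.
Original PIP = 460/35.4 + 8.1×0.4333 + 10 = 26.504 cmH2O; new PIP = 26.504 + (-2.26) = 24.244 cmH2O.

24.2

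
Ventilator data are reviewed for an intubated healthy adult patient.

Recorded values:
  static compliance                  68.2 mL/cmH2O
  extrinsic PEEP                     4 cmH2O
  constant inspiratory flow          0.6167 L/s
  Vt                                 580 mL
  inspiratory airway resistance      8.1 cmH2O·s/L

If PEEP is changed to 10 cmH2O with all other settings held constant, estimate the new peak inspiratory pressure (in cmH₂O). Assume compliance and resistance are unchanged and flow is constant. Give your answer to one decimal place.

PIP = Vt/C + R·V̇ + PEEP (constant-flow equation of motion).
Only the baseline term changes: ΔPIP = ΔPEEP = 10 − 4 = 6.0 cmH2O.
Original PIP = 580/68.2 + 8.1×0.6167 + 4 = 17.5 cmH2O; new PIP = 17.5 + (6.0) = 23.5 cmH2O.

23.5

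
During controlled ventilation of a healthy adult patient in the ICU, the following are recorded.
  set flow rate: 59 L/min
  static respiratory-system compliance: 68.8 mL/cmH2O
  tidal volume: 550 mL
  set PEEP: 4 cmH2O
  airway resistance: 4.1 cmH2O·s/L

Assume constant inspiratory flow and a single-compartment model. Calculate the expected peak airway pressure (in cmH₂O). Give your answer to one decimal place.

Flow: 59 L/min ÷ 60 = 0.9833 L/s.
Equation of motion (constant flow): PIP = Vt/C + R·V̇ + PEEP.
PIP = 550/68.8 + 4.1×0.9833 + 4 = 7.994 + 4.032 + 4 = 16.026 cmH2O.

16.0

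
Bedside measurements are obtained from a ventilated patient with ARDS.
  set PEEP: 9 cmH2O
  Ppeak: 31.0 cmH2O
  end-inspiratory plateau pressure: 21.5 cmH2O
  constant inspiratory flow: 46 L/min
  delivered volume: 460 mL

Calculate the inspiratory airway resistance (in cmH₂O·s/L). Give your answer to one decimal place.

Flow: 46 L/min ÷ 60 = 0.7667 L/s.
Raw = (PIP − Pplat) / flow = (31.0 − 21.5) / 0.7667 = 9.5 / 0.7667 = 12.391 cmH2O·s/L.

12.4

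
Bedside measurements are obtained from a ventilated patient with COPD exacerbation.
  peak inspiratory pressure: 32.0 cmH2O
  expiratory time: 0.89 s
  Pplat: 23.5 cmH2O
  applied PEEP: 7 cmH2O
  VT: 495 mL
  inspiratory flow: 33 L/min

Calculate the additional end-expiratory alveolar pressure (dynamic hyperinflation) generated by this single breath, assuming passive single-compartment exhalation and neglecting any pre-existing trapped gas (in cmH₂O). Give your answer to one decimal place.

Flow: 33 L/min ÷ 60 = 0.55 L/s.
R = (PIP − Pplat)/V̇ = (32.0 − 23.5) / 0.55 = 8.5/0.55 = 15.455 cmH2O·s/L.
C = Vt/(Pplat − PEEP) = 495.0 / (23.5 − 7) = 495.0/16.5 = 30.0 mL/cmH2O.
τ = R × C = 15.455 × 0.03 L/cmH2O = 0.4637 s.
Fraction remaining = e^(−Te/τ) = e^(−0.89/0.4637) = 0.1467; trapped volume = 495.0 × 0.1467 = 72.617 mL.
Additional alveolar pressure from trapping ≈ V_trapped / C = 72.617 / 30.0 = 2.421 cmH2O.

2.4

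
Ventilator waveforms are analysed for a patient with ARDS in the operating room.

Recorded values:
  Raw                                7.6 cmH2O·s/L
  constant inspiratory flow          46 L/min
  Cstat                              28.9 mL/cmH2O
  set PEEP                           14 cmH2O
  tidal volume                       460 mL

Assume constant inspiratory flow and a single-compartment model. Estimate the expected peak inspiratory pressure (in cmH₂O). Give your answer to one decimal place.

35.7

Flow: 46 L/min ÷ 60 = 0.7667 L/s.
Equation of motion (constant flow): PIP = Vt/C + R·V̇ + PEEP.
PIP = 460/28.9 + 7.6×0.7667 + 14 = 15.917 + 5.827 + 14 = 35.744 cmH2O.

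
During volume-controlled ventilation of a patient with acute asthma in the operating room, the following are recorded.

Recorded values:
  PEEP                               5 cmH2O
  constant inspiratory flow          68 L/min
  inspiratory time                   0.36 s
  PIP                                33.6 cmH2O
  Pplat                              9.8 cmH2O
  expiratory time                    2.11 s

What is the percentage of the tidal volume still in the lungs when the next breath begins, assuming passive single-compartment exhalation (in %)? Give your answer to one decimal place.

Flow: 68 L/min ÷ 60 = 1.1333 L/s.
Vt = flow × Ti = 1.1333 L/s × 0.36 s × 1000 mL/L = 407.99 mL.
R = (PIP − Pplat)/V̇ = (33.6 − 9.8) / 1.1333 = 23.8/1.1333 = 21.001 cmH2O·s/L.
C = Vt/(Pplat − PEEP) = 407.99 / (9.8 − 5) = 407.99/4.8 = 84.998 mL/cmH2O.
τ = R × C = 21.001 × 0.085 L/cmH2O = 1.785 s.
Fraction remaining at end-expiration = e^(−Te/τ) = e^(−2.11/1.785) = 0.3066 → 30.66%.

30.7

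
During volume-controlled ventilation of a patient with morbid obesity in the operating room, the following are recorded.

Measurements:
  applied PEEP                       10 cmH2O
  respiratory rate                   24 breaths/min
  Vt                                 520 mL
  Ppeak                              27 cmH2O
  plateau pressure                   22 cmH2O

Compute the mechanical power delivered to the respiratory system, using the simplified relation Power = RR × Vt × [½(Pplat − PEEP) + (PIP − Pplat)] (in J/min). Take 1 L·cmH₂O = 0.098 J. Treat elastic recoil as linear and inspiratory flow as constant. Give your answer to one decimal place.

Per-breath work = Vt × [½(Pplat−PEEP) + (PIP−Pplat)] = 0.520 × [0.5×12.0 + 5.0] = 0.520 × 11.0 = 5.72 L·cmH2O.
Power = 24 × 5.72 = 137.28 L·cmH2O/min.
× 0.098 J/(L·cmH2O) → 13.453 J/min.

13.5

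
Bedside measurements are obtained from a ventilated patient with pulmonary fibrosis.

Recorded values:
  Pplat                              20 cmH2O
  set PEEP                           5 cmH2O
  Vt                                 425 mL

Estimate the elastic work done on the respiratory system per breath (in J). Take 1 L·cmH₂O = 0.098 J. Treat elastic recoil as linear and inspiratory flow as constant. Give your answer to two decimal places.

0.31

Elastic work ≈ ½ × (Pplat − PEEP) × Vt = 0.5 × (20 − 5) × 0.425 L = 0.5 × 15.0 × 0.425 = 3.188 L·cmH2O.
× 0.098 J/(L·cmH2O) → 0.3124 J.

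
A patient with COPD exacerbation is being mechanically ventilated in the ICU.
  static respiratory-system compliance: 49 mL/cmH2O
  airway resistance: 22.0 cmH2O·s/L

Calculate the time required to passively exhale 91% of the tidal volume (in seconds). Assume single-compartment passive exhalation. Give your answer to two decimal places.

τ = R × C = 22.0 × 49 mL/cmH2O = 22.0 × 0.049 L/cmH2O = 1.078 s.
Exhaled fraction f = 1 − e^(−t/τ) → t = −τ·ln(1 − f) = −1.078·ln(0.09) = 2.596 s.

2.60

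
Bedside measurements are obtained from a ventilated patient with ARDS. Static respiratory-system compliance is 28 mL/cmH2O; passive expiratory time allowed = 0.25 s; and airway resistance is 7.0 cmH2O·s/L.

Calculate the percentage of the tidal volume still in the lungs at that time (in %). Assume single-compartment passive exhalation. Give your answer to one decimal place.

27.9

τ = R × C = 7.0 × 28 mL/cmH2O = 7.0 × 0.028 L/cmH2O = 0.196 s.
Passive exhalation: V(t)/V₀ = e^(−t/τ) = e^(−0.25/0.196) = 0.2793.
Fraction remaining = 0.2793 → 27.93%.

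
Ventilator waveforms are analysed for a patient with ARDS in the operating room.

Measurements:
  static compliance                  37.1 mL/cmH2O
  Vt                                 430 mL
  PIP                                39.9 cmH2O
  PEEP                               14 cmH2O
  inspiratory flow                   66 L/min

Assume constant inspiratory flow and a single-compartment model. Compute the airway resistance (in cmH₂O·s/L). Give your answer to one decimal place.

Flow: 66 L/min ÷ 60 = 1.1 L/s.
Equation of motion (constant flow): PIP = Vt/C + R·V̇ + PEEP.
R·V̇ = PIP − Vt/C − PEEP = 39.9 − 430/37.1 − 14 = 39.9 − 11.59 − 14 = 14.31 cmH2O.
R = 14.31 / 1.1 = 13.009 cmH2O·s/L.

13.0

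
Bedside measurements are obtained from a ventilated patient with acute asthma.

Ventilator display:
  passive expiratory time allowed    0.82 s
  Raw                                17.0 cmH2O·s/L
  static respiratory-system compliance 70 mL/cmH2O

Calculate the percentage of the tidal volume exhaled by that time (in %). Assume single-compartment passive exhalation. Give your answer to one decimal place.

49.8

τ = R × C = 17.0 × 70 mL/cmH2O = 17.0 × 0.070 L/cmH2O = 1.19 s.
Passive exhalation: V(t)/V₀ = e^(−t/τ) = e^(−0.82/1.19) = 0.502.
Fraction exhaled = 1 − 0.502 = 0.498 → 49.8%.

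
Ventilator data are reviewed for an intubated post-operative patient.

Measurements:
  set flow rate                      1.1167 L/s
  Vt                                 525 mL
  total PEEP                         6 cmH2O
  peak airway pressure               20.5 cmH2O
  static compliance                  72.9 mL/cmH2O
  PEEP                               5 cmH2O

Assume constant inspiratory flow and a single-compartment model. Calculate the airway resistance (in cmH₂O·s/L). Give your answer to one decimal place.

Total PEEP = 6 cmH2O (set 5 + intrinsic 1); this is the baseline alveolar pressure.
Equation of motion (constant flow): PIP = Vt/C + R·V̇ + PEEP.
R·V̇ = PIP − Vt/C − PEEP = 20.5 − 525/72.9 − 6 = 20.5 − 7.202 − 6 = 7.298 cmH2O.
R = 7.298 / 1.1167 = 6.535 cmH2O·s/L.

6.5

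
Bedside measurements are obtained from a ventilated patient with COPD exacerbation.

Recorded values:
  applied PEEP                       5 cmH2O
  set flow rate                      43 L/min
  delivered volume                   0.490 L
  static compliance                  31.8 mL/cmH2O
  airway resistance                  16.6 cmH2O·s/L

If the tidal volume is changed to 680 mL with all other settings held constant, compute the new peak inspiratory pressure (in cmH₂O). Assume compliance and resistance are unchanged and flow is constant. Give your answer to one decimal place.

Flow: 43 L/min ÷ 60 = 0.7167 L/s.
PIP = Vt/C + R·V̇ + PEEP (constant-flow equation of motion).
Only the elastic term changes: ΔPIP = ΔVt / C = (680 − 490) / 31.8 = 5.975 cmH2O.
Original PIP = 490/31.8 + 16.6×0.7167 + 5 = 32.306 cmH2O; new PIP = 32.306 + (5.975) = 38.281 cmH2O.

38.3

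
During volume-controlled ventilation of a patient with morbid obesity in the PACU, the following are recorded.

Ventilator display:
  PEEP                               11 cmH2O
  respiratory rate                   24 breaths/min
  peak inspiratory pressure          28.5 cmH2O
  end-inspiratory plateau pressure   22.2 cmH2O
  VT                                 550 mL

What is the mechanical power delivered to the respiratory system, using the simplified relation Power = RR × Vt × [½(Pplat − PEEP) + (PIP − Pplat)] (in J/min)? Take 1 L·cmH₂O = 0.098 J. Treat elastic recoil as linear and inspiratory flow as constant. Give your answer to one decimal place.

15.4

Per-breath work = Vt × [½(Pplat−PEEP) + (PIP−Pplat)] = 0.550 × [0.5×11.2 + 6.3] = 0.550 × 11.9 = 6.545 L·cmH2O.
Power = 24 × 6.545 = 157.08 L·cmH2O/min.
× 0.098 J/(L·cmH2O) → 15.394 J/min.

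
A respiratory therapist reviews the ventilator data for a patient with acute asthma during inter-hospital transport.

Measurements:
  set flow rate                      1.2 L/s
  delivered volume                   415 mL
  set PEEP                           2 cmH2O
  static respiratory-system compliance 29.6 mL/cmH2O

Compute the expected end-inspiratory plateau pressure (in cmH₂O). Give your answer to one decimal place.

16.0

Pplat = PEEP + Vt / Cstat = 2 + 415 / 29.6 = 2 + 14.02 = 16.02 cmH2O.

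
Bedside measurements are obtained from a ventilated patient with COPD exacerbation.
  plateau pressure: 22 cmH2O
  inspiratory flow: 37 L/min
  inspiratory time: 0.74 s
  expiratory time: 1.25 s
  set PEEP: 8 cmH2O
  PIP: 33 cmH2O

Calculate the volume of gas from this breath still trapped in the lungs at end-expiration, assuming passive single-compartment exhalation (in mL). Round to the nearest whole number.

Flow: 37 L/min ÷ 60 = 0.6167 L/s.
Vt = flow × Ti = 0.6167 L/s × 0.74 s × 1000 mL/L = 456.36 mL.
R = (PIP − Pplat)/V̇ = (33 − 22) / 0.6167 = 11.0/0.6167 = 17.837 cmH2O·s/L.
C = Vt/(Pplat − PEEP) = 456.36 / (22 − 8) = 456.36/14.0 = 32.597 mL/cmH2O.
τ = R × C = 17.837 × 0.0326 L/cmH2O = 0.5815 s.
Fraction remaining = e^(−Te/τ) = e^(−1.25/0.5815) = 0.1165.
Trapped volume = 456.36 × 0.1165 = 53.166 mL.

53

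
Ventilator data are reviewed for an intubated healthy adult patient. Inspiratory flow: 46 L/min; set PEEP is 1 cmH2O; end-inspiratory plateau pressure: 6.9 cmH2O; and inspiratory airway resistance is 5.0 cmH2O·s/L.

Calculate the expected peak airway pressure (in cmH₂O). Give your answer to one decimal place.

Flow: 46 L/min ÷ 60 = 0.7667 L/s.
PIP = Pplat + Raw × flow = 6.9 + 5.0 × 0.7667 = 6.9 + 3.834 = 10.734 cmH2O.

10.7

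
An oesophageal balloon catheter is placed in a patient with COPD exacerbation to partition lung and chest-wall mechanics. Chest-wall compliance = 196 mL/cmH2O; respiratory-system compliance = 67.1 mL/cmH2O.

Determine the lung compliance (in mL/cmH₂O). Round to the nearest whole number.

102

1/CL = 1/Crs − 1/Ccw.
1/CL = 1/67.1 − 1/196 = 0.009801.
CL = 102.03 mL/cmH2O.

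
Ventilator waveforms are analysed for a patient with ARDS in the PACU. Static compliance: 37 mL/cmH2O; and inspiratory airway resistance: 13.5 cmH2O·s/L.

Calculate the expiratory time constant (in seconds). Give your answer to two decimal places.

0.50

τ = R × C = 13.5 × 37 mL/cmH2O = 13.5 × 0.037 L/cmH2O = 0.4995 s.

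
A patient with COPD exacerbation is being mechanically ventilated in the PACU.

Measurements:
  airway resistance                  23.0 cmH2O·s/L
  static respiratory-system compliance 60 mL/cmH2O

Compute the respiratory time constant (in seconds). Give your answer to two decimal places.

τ = R × C = 23.0 × 60 mL/cmH2O = 23.0 × 0.060 L/cmH2O = 1.38 s.

1.38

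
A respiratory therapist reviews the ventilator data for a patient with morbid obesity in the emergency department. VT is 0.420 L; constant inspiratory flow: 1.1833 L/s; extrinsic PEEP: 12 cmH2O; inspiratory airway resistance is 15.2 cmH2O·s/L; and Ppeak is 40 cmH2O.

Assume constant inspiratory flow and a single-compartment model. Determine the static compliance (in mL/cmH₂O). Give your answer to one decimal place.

41.9

Equation of motion (constant flow): PIP = Vt/C + R·V̇ + PEEP.
Vt/C = PIP − R·V̇ − PEEP = 40 − 15.2×1.1833 − 12 = 40 − 17.986 − 12 = 10.014 cmH2O.
C = Vt / 10.014 = 420 / 10.014 = 41.941 mL/cmH2O.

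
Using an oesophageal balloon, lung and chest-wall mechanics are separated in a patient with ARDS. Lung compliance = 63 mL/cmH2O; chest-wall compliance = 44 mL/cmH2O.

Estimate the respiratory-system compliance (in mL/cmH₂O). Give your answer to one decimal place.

Lung and chest wall are elastances in series: 1/Crs = 1/CL + 1/Ccw.
1/Crs = 1/63 + 1/44 = 0.0386.
Crs = 25.907 mL/cmH2O.

25.9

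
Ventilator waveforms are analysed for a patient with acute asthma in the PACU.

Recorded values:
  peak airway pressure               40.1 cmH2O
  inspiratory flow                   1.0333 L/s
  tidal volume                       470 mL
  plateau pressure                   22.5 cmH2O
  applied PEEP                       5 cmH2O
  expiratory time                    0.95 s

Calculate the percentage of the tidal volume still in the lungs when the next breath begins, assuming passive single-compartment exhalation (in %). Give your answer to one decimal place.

12.5

R = (PIP − Pplat)/V̇ = (40.1 − 22.5) / 1.0333 = 17.6/1.0333 = 17.033 cmH2O·s/L.
C = Vt/(Pplat − PEEP) = 470.0 / (22.5 − 5) = 470.0/17.5 = 26.857 mL/cmH2O.
τ = R × C = 17.033 × 0.02686 L/cmH2O = 0.4575 s.
Fraction remaining at end-expiration = e^(−Te/τ) = e^(−0.95/0.4575) = 0.1254 → 12.54%.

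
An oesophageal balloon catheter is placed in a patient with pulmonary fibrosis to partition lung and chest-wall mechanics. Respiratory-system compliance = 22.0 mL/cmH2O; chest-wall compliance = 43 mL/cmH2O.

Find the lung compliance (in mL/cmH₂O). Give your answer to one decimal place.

45.0

1/CL = 1/Crs − 1/Ccw.
1/CL = 1/22.0 − 1/43 = 0.0222.
CL = 45.045 mL/cmH2O.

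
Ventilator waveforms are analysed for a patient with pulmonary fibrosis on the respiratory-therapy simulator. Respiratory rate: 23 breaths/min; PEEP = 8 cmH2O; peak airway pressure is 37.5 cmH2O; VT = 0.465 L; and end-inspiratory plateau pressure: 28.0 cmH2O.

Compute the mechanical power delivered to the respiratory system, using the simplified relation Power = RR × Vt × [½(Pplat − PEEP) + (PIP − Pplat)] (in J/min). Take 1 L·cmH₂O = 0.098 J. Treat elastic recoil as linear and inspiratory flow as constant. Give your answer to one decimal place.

20.4

Per-breath work = Vt × [½(Pplat−PEEP) + (PIP−Pplat)] = 0.465 × [0.5×20.0 + 9.5] = 0.465 × 19.5 = 9.068 L·cmH2O.
Power = 23 × 9.068 = 208.56 L·cmH2O/min.
× 0.098 J/(L·cmH2O) → 20.439 J/min.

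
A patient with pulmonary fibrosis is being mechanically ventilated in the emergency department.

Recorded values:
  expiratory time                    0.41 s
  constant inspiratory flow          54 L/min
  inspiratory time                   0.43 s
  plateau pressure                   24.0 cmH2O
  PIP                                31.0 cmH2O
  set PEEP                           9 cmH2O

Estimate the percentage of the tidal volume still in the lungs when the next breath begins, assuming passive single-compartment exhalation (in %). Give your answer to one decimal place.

13.0

Flow: 54 L/min ÷ 60 = 0.9 L/s.
Vt = flow × Ti = 0.9 L/s × 0.43 s × 1000 mL/L = 387.0 mL.
R = (PIP − Pplat)/V̇ = (31.0 − 24.0) / 0.9 = 7.0/0.9 = 7.778 cmH2O·s/L.
C = Vt/(Pplat − PEEP) = 387.0 / (24.0 − 9) = 387.0/15.0 = 25.8 mL/cmH2O.
τ = R × C = 7.778 × 0.0258 L/cmH2O = 0.2007 s.
Fraction remaining at end-expiration = e^(−Te/τ) = e^(−0.41/0.2007) = 0.1297 → 12.97%.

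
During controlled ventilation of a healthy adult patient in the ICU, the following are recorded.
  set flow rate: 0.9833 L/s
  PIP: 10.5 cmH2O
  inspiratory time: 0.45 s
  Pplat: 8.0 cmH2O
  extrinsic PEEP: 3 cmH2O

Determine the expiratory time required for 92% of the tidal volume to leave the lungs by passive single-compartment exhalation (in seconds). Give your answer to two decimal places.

Vt = flow × Ti = 0.9833 L/s × 0.45 s × 1000 mL/L = 442.49 mL.
R = (PIP − Pplat)/V̇ = (10.5 − 8.0) / 0.9833 = 2.5/0.9833 = 2.542 cmH2O·s/L.
C = Vt/(Pplat − PEEP) = 442.49 / (8.0 − 3) = 442.49/5.0 = 88.498 mL/cmH2O.
τ = R × C = 2.542 × 0.0885 L/cmH2O = 0.225 s.
t = −τ·ln(1 − 0.92) = −0.225·ln(0.08) = 0.5683 s.

0.57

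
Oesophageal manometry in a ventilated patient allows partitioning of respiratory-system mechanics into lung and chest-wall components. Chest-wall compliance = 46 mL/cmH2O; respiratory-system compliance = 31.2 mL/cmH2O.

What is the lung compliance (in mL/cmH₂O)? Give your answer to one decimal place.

1/CL = 1/Crs − 1/Ccw.
1/CL = 1/31.2 − 1/46 = 0.01031.
CL = 96.993 mL/cmH2O.

97.0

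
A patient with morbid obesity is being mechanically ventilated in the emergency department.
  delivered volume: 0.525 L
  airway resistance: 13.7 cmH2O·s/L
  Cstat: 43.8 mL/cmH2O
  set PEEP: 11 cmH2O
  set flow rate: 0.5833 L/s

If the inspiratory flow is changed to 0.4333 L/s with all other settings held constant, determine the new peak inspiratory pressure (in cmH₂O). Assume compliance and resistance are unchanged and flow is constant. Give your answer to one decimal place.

PIP = Vt/C + R·V̇ + PEEP (constant-flow equation of motion).
Only the resistive term changes: ΔPIP = R × ΔV̇ = 13.7 × (0.4333 − 0.5833) = 13.7 × -0.15 = -2.055 cmH2O.
Original PIP = 525/43.8 + 13.7×0.5833 + 11 = 30.978 cmH2O; new PIP = 30.978 + (-2.055) = 28.923 cmH2O.

28.9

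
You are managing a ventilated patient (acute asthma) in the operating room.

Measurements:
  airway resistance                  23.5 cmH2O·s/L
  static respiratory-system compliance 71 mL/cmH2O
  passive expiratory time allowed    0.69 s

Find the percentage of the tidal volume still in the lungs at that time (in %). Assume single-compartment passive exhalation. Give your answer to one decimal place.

66.1

τ = R × C = 23.5 × 71 mL/cmH2O = 23.5 × 0.071 L/cmH2O = 1.669 s.
Passive exhalation: V(t)/V₀ = e^(−t/τ) = e^(−0.69/1.669) = 0.6614.
Fraction remaining = 0.6614 → 66.14%.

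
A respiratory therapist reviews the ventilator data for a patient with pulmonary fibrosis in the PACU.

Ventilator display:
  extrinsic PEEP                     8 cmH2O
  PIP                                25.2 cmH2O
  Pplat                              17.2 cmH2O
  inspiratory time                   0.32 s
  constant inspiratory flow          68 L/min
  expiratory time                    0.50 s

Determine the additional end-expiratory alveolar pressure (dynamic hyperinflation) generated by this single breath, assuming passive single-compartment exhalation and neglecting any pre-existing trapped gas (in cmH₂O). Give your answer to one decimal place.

Flow: 68 L/min ÷ 60 = 1.1333 L/s.
Vt = flow × Ti = 1.1333 L/s × 0.32 s × 1000 mL/L = 362.66 mL.
R = (PIP − Pplat)/V̇ = (25.2 − 17.2) / 1.1333 = 8.0/1.1333 = 7.059 cmH2O·s/L.
C = Vt/(Pplat − PEEP) = 362.66 / (17.2 − 8) = 362.66/9.2 = 39.42 mL/cmH2O.
τ = R × C = 7.059 × 0.03942 L/cmH2O = 0.2783 s.
Fraction remaining = e^(−Te/τ) = e^(−0.50/0.2783) = 0.1659; trapped volume = 362.66 × 0.1659 = 60.165 mL.
Additional alveolar pressure from trapping ≈ V_trapped / C = 60.165 / 39.42 = 1.526 cmH2O.

1.5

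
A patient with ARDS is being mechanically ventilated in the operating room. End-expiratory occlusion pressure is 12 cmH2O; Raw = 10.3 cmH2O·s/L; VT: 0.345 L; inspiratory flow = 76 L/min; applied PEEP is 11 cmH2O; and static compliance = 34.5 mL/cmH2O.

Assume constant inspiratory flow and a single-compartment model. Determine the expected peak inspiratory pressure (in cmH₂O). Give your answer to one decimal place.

Flow: 76 L/min ÷ 60 = 1.2667 L/s.
Total PEEP = 12 cmH2O (set 11 + intrinsic 1); this is the baseline alveolar pressure.
Equation of motion (constant flow): PIP = Vt/C + R·V̇ + PEEP.
PIP = 345/34.5 + 10.3×1.2667 + 12 = 10.0 + 13.047 + 12 = 35.047 cmH2O.

35.0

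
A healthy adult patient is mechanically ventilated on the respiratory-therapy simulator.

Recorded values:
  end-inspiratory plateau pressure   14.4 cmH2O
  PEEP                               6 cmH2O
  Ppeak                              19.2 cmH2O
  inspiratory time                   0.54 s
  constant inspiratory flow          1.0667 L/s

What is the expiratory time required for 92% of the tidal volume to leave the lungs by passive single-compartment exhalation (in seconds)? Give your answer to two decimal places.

Vt = flow × Ti = 1.0667 L/s × 0.54 s × 1000 mL/L = 576.02 mL.
R = (PIP − Pplat)/V̇ = (19.2 − 14.4) / 1.0667 = 4.8/1.0667 = 4.5 cmH2O·s/L.
C = Vt/(Pplat − PEEP) = 576.02 / (14.4 − 6) = 576.02/8.4 = 68.574 mL/cmH2O.
τ = R × C = 4.5 × 0.06857 L/cmH2O = 0.3086 s.
t = −τ·ln(1 − 0.92) = −0.3086·ln(0.08) = 0.7794 s.

0.78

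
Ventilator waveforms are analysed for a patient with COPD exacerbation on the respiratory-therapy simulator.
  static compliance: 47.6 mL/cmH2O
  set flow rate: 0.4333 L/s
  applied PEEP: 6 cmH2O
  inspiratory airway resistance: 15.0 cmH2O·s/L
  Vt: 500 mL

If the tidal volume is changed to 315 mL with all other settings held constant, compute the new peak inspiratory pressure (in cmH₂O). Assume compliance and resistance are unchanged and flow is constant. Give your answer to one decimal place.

PIP = Vt/C + R·V̇ + PEEP (constant-flow equation of motion).
Only the elastic term changes: ΔPIP = ΔVt / C = (315 − 500) / 47.6 = -3.887 cmH2O.
Original PIP = 500/47.6 + 15.0×0.4333 + 6 = 23.004 cmH2O; new PIP = 23.004 + (-3.887) = 19.117 cmH2O.

19.1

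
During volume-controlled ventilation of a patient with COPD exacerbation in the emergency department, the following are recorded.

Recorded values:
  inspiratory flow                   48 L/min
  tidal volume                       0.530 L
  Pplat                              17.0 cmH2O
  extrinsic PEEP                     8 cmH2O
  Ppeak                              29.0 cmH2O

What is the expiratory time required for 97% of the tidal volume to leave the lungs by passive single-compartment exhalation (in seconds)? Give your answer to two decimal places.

Flow: 48 L/min ÷ 60 = 0.8 L/s.
R = (PIP − Pplat)/V̇ = (29.0 − 17.0) / 0.8 = 12.0/0.8 = 15.0 cmH2O·s/L.
C = Vt/(Pplat − PEEP) = 530.0 / (17.0 − 8) = 530.0/9.0 = 58.889 mL/cmH2O.
τ = R × C = 15.0 × 0.05889 L/cmH2O = 0.8834 s.
t = −τ·ln(1 − 0.97) = −0.8834·ln(0.03) = 3.098 s.

3.10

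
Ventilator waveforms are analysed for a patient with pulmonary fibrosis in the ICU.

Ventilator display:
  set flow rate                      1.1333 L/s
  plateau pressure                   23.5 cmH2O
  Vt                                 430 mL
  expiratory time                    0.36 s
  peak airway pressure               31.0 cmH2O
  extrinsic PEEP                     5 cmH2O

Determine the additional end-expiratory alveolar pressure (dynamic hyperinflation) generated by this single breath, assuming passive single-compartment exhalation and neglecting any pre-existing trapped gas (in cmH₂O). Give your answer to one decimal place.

1.8

R = (PIP − Pplat)/V̇ = (31.0 − 23.5) / 1.1333 = 7.5/1.1333 = 6.618 cmH2O·s/L.
C = Vt/(Pplat − PEEP) = 430.0 / (23.5 − 5) = 430.0/18.5 = 23.243 mL/cmH2O.
τ = R × C = 6.618 × 0.02324 L/cmH2O = 0.1538 s.
Fraction remaining = e^(−Te/τ) = e^(−0.36/0.1538) = 0.09626; trapped volume = 430.0 × 0.09626 = 41.392 mL.
Additional alveolar pressure from trapping ≈ V_trapped / C = 41.392 / 23.243 = 1.781 cmH2O.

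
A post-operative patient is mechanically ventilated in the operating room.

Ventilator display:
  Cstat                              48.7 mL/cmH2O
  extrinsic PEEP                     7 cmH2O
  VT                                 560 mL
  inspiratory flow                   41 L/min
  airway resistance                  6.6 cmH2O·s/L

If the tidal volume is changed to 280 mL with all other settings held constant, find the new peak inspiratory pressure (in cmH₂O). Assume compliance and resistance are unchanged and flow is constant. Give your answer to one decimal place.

17.3

Flow: 41 L/min ÷ 60 = 0.6833 L/s.
PIP = Vt/C + R·V̇ + PEEP (constant-flow equation of motion).
Only the elastic term changes: ΔPIP = ΔVt / C = (280 − 560) / 48.7 = -5.749 cmH2O.
Original PIP = 560/48.7 + 6.6×0.6833 + 7 = 23.009 cmH2O; new PIP = 23.009 + (-5.749) = 17.26 cmH2O.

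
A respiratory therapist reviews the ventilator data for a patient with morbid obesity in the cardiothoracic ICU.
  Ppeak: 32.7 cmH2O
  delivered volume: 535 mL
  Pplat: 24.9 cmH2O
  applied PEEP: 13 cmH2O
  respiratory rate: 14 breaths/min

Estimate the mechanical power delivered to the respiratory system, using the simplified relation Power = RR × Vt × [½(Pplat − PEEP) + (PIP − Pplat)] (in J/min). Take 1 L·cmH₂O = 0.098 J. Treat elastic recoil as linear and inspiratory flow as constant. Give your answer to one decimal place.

Per-breath work = Vt × [½(Pplat−PEEP) + (PIP−Pplat)] = 0.535 × [0.5×11.9 + 7.8] = 0.535 × 13.75 = 7.356 L·cmH2O.
Power = 14 × 7.356 = 102.98 L·cmH2O/min.
× 0.098 J/(L·cmH2O) → 10.092 J/min.

10.1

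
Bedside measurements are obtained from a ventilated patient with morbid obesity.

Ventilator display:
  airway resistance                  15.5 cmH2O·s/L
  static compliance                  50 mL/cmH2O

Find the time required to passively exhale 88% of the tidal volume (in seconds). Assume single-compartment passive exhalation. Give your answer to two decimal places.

1.64

τ = R × C = 15.5 × 50 mL/cmH2O = 15.5 × 0.050 L/cmH2O = 0.775 s.
Exhaled fraction f = 1 − e^(−t/τ) → t = −τ·ln(1 − f) = −0.775·ln(0.12) = 1.643 s.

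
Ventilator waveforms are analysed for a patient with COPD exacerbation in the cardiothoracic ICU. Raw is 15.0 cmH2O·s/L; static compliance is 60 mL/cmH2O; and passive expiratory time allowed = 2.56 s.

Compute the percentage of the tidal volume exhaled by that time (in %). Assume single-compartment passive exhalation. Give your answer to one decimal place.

τ = R × C = 15.0 × 60 mL/cmH2O = 15.0 × 0.060 L/cmH2O = 0.9 s.
Passive exhalation: V(t)/V₀ = e^(−t/τ) = e^(−2.56/0.9) = 0.05817.
Fraction exhaled = 1 − 0.05817 = 0.9418 → 94.18%.

94.2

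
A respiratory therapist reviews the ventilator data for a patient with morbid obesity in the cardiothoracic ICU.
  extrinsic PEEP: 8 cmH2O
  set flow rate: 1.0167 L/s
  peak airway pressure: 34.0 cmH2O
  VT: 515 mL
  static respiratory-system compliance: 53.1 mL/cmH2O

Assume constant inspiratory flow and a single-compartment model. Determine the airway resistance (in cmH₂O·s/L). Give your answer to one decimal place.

16.0

Equation of motion (constant flow): PIP = Vt/C + R·V̇ + PEEP.
R·V̇ = PIP − Vt/C − PEEP = 34.0 − 515/53.1 − 8 = 34.0 − 9.699 − 8 = 16.301 cmH2O.
R = 16.301 / 1.0167 = 16.033 cmH2O·s/L.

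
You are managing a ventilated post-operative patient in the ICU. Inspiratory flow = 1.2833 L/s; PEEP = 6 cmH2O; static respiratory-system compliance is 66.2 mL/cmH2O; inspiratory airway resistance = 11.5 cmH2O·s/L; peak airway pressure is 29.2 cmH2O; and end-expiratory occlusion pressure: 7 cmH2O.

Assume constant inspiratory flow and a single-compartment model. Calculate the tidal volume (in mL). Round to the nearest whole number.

493

Total PEEP = 7 cmH2O (set 6 + intrinsic 1); this is the baseline alveolar pressure.
Equation of motion (constant flow): PIP = Vt/C + R·V̇ + PEEP.
Vt/C = PIP − R·V̇ − PEEP = 29.2 − 14.758 − 7 = 7.442 cmH2O.
Vt = C × 7.442 = 66.2 × 7.442 = 492.66 mL.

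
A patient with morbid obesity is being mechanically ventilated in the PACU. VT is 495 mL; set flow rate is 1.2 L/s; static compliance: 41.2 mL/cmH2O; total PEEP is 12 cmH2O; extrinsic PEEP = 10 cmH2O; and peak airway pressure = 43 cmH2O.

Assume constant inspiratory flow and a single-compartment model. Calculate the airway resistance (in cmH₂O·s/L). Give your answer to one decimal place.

15.8

Total PEEP = 12 cmH2O (set 10 + intrinsic 2); this is the baseline alveolar pressure.
Equation of motion (constant flow): PIP = Vt/C + R·V̇ + PEEP.
R·V̇ = PIP − Vt/C − PEEP = 43 − 495/41.2 − 12 = 43 − 12.015 − 12 = 18.985 cmH2O.
R = 18.985 / 1.2 = 15.821 cmH2O·s/L.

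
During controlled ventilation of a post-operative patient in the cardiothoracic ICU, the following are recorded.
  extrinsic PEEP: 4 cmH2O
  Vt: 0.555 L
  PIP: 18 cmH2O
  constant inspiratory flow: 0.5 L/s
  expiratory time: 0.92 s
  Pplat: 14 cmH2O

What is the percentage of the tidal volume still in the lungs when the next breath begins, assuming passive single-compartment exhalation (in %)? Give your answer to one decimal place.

R = (PIP − Pplat)/V̇ = (18 − 14) / 0.5 = 4.0/0.5 = 8.0 cmH2O·s/L.
C = Vt/(Pplat − PEEP) = 555.0 / (14 − 4) = 555.0/10.0 = 55.5 mL/cmH2O.
τ = R × C = 8.0 × 0.0555 L/cmH2O = 0.444 s.
Fraction remaining at end-expiration = e^(−Te/τ) = e^(−0.92/0.444) = 0.1259 → 12.59%.

12.6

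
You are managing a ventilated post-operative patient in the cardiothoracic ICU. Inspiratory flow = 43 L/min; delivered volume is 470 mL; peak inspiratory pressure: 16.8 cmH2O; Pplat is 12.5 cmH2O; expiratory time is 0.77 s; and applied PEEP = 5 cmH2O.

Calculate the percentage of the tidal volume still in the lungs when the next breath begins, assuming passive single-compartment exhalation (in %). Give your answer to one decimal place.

12.9

Flow: 43 L/min ÷ 60 = 0.7167 L/s.
R = (PIP − Pplat)/V̇ = (16.8 − 12.5) / 0.7167 = 4.3/0.7167 = 6.0 cmH2O·s/L.
C = Vt/(Pplat − PEEP) = 470.0 / (12.5 − 5) = 470.0/7.5 = 62.667 mL/cmH2O.
τ = R × C = 6.0 × 0.06267 L/cmH2O = 0.376 s.
Fraction remaining at end-expiration = e^(−Te/τ) = e^(−0.77/0.376) = 0.129 → 12.9%.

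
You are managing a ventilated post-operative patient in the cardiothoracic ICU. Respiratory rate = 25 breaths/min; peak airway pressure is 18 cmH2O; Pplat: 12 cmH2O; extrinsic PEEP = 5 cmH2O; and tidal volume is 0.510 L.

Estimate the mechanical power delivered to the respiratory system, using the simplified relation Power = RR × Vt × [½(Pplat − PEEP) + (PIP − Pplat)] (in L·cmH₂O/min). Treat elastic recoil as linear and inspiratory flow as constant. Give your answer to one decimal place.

121.1

Per-breath work = Vt × [½(Pplat−PEEP) + (PIP−Pplat)] = 0.510 × [0.5×7.0 + 6.0] = 0.510 × 9.5 = 4.845 L·cmH2O.
Power = 25 × 4.845 = 121.13 L·cmH2O/min.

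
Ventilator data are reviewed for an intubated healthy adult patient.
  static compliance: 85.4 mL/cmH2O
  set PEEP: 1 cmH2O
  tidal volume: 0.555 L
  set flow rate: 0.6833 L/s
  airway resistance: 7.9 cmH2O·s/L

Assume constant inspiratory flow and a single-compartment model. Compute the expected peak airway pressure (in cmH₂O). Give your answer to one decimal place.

12.9

Equation of motion (constant flow): PIP = Vt/C + R·V̇ + PEEP.
PIP = 555/85.4 + 7.9×0.6833 + 1 = 6.499 + 5.398 + 1 = 12.897 cmH2O.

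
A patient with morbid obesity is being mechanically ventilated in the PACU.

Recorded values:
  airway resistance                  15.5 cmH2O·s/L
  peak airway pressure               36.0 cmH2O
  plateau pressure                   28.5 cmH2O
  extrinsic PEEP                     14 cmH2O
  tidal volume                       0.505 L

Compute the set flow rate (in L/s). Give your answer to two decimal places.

flow = (PIP − Pplat) / Raw = 7.5 / 15.5 = 0.4839 L/s.

0.48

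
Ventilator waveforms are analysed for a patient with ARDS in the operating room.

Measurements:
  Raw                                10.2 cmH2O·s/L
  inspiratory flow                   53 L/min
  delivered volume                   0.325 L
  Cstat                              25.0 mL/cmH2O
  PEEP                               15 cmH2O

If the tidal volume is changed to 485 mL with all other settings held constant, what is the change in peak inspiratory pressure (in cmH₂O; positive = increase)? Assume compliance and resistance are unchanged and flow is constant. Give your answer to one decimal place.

PIP = Vt/C + R·V̇ + PEEP (constant-flow equation of motion).
Only the elastic term changes: ΔPIP = ΔVt / C = (485 − 325) / 25.0 = 6.4 cmH2O.

6.4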